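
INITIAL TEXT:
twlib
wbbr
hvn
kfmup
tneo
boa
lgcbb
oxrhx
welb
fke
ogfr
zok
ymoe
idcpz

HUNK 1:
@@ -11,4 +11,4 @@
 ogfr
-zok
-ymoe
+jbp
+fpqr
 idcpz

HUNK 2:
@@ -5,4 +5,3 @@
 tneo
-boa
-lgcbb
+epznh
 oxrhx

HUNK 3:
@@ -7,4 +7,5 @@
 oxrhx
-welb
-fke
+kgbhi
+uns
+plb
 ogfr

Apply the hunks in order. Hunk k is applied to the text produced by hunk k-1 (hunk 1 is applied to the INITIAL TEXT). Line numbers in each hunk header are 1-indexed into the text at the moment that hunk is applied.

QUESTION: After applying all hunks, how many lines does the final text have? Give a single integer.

Answer: 14

Derivation:
Hunk 1: at line 11 remove [zok,ymoe] add [jbp,fpqr] -> 14 lines: twlib wbbr hvn kfmup tneo boa lgcbb oxrhx welb fke ogfr jbp fpqr idcpz
Hunk 2: at line 5 remove [boa,lgcbb] add [epznh] -> 13 lines: twlib wbbr hvn kfmup tneo epznh oxrhx welb fke ogfr jbp fpqr idcpz
Hunk 3: at line 7 remove [welb,fke] add [kgbhi,uns,plb] -> 14 lines: twlib wbbr hvn kfmup tneo epznh oxrhx kgbhi uns plb ogfr jbp fpqr idcpz
Final line count: 14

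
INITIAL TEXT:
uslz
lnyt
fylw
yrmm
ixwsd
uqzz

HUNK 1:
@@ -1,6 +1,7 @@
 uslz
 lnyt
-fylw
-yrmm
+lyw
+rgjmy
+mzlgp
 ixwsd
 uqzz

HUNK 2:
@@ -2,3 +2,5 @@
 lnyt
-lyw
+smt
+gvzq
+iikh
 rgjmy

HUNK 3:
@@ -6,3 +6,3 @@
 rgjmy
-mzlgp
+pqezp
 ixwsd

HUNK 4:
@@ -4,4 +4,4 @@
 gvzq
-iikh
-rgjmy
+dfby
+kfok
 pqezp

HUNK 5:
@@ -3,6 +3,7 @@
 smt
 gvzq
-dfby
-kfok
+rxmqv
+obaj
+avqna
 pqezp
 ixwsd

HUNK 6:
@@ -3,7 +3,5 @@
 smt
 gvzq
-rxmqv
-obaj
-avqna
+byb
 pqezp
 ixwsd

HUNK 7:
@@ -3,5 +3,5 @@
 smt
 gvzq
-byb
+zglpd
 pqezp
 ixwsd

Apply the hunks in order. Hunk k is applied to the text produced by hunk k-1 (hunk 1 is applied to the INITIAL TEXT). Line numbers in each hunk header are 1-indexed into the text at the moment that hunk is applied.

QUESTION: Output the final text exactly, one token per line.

Hunk 1: at line 1 remove [fylw,yrmm] add [lyw,rgjmy,mzlgp] -> 7 lines: uslz lnyt lyw rgjmy mzlgp ixwsd uqzz
Hunk 2: at line 2 remove [lyw] add [smt,gvzq,iikh] -> 9 lines: uslz lnyt smt gvzq iikh rgjmy mzlgp ixwsd uqzz
Hunk 3: at line 6 remove [mzlgp] add [pqezp] -> 9 lines: uslz lnyt smt gvzq iikh rgjmy pqezp ixwsd uqzz
Hunk 4: at line 4 remove [iikh,rgjmy] add [dfby,kfok] -> 9 lines: uslz lnyt smt gvzq dfby kfok pqezp ixwsd uqzz
Hunk 5: at line 3 remove [dfby,kfok] add [rxmqv,obaj,avqna] -> 10 lines: uslz lnyt smt gvzq rxmqv obaj avqna pqezp ixwsd uqzz
Hunk 6: at line 3 remove [rxmqv,obaj,avqna] add [byb] -> 8 lines: uslz lnyt smt gvzq byb pqezp ixwsd uqzz
Hunk 7: at line 3 remove [byb] add [zglpd] -> 8 lines: uslz lnyt smt gvzq zglpd pqezp ixwsd uqzz

Answer: uslz
lnyt
smt
gvzq
zglpd
pqezp
ixwsd
uqzz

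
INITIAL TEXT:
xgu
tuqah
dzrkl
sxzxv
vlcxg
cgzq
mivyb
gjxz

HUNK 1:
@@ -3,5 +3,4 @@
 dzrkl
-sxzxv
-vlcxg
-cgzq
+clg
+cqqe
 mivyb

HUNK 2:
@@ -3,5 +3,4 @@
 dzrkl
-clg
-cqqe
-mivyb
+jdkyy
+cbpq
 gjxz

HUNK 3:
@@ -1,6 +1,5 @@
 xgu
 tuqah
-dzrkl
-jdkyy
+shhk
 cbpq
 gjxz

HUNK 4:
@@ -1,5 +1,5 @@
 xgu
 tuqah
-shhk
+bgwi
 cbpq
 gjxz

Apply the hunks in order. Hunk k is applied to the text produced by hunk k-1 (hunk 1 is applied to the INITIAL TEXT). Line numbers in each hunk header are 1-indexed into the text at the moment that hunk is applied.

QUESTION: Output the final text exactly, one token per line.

Answer: xgu
tuqah
bgwi
cbpq
gjxz

Derivation:
Hunk 1: at line 3 remove [sxzxv,vlcxg,cgzq] add [clg,cqqe] -> 7 lines: xgu tuqah dzrkl clg cqqe mivyb gjxz
Hunk 2: at line 3 remove [clg,cqqe,mivyb] add [jdkyy,cbpq] -> 6 lines: xgu tuqah dzrkl jdkyy cbpq gjxz
Hunk 3: at line 1 remove [dzrkl,jdkyy] add [shhk] -> 5 lines: xgu tuqah shhk cbpq gjxz
Hunk 4: at line 1 remove [shhk] add [bgwi] -> 5 lines: xgu tuqah bgwi cbpq gjxz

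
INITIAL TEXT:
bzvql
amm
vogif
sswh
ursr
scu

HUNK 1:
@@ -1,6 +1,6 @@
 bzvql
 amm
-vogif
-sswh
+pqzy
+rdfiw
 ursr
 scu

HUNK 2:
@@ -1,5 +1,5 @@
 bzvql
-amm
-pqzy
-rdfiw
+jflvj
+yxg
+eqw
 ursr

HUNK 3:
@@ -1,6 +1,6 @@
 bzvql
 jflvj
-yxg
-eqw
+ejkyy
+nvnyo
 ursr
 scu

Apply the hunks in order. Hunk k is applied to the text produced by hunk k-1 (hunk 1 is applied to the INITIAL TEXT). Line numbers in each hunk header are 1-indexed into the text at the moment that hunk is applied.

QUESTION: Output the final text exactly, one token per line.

Hunk 1: at line 1 remove [vogif,sswh] add [pqzy,rdfiw] -> 6 lines: bzvql amm pqzy rdfiw ursr scu
Hunk 2: at line 1 remove [amm,pqzy,rdfiw] add [jflvj,yxg,eqw] -> 6 lines: bzvql jflvj yxg eqw ursr scu
Hunk 3: at line 1 remove [yxg,eqw] add [ejkyy,nvnyo] -> 6 lines: bzvql jflvj ejkyy nvnyo ursr scu

Answer: bzvql
jflvj
ejkyy
nvnyo
ursr
scu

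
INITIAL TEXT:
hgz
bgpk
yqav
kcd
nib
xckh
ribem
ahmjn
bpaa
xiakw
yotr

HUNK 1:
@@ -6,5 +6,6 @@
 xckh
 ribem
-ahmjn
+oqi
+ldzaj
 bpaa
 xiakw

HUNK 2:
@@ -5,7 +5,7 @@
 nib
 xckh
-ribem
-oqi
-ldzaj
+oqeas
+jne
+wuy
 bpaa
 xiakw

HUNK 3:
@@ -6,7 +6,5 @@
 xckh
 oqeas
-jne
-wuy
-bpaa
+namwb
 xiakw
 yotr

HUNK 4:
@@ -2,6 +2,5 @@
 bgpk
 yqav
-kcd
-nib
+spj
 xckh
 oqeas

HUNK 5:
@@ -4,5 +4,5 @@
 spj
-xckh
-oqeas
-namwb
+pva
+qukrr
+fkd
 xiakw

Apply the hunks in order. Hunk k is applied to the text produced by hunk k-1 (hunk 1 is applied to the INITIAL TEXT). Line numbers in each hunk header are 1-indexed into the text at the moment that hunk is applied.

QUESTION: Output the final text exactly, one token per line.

Hunk 1: at line 6 remove [ahmjn] add [oqi,ldzaj] -> 12 lines: hgz bgpk yqav kcd nib xckh ribem oqi ldzaj bpaa xiakw yotr
Hunk 2: at line 5 remove [ribem,oqi,ldzaj] add [oqeas,jne,wuy] -> 12 lines: hgz bgpk yqav kcd nib xckh oqeas jne wuy bpaa xiakw yotr
Hunk 3: at line 6 remove [jne,wuy,bpaa] add [namwb] -> 10 lines: hgz bgpk yqav kcd nib xckh oqeas namwb xiakw yotr
Hunk 4: at line 2 remove [kcd,nib] add [spj] -> 9 lines: hgz bgpk yqav spj xckh oqeas namwb xiakw yotr
Hunk 5: at line 4 remove [xckh,oqeas,namwb] add [pva,qukrr,fkd] -> 9 lines: hgz bgpk yqav spj pva qukrr fkd xiakw yotr

Answer: hgz
bgpk
yqav
spj
pva
qukrr
fkd
xiakw
yotr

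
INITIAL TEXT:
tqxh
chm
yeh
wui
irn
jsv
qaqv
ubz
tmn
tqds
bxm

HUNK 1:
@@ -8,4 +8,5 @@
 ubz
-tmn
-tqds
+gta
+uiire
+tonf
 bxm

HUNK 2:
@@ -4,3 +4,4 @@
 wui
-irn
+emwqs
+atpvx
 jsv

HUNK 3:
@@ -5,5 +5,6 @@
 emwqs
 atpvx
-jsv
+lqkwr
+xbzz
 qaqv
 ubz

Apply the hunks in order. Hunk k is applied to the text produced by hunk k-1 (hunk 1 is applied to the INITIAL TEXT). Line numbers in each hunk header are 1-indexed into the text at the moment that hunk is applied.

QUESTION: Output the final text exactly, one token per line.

Hunk 1: at line 8 remove [tmn,tqds] add [gta,uiire,tonf] -> 12 lines: tqxh chm yeh wui irn jsv qaqv ubz gta uiire tonf bxm
Hunk 2: at line 4 remove [irn] add [emwqs,atpvx] -> 13 lines: tqxh chm yeh wui emwqs atpvx jsv qaqv ubz gta uiire tonf bxm
Hunk 3: at line 5 remove [jsv] add [lqkwr,xbzz] -> 14 lines: tqxh chm yeh wui emwqs atpvx lqkwr xbzz qaqv ubz gta uiire tonf bxm

Answer: tqxh
chm
yeh
wui
emwqs
atpvx
lqkwr
xbzz
qaqv
ubz
gta
uiire
tonf
bxm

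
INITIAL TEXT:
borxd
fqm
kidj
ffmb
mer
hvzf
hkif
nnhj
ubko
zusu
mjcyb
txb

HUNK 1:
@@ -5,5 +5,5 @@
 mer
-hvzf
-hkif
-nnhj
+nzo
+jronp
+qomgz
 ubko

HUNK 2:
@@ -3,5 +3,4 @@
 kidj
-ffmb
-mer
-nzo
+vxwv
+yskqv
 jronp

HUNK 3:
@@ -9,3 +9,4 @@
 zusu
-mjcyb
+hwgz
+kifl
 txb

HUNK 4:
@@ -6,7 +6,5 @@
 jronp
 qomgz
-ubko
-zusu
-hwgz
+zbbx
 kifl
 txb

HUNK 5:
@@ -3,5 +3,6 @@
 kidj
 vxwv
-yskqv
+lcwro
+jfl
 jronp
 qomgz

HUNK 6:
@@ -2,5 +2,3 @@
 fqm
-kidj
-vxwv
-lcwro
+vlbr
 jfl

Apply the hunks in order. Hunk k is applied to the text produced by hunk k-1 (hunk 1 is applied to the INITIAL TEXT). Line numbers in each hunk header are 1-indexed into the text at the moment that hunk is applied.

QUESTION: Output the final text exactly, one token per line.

Hunk 1: at line 5 remove [hvzf,hkif,nnhj] add [nzo,jronp,qomgz] -> 12 lines: borxd fqm kidj ffmb mer nzo jronp qomgz ubko zusu mjcyb txb
Hunk 2: at line 3 remove [ffmb,mer,nzo] add [vxwv,yskqv] -> 11 lines: borxd fqm kidj vxwv yskqv jronp qomgz ubko zusu mjcyb txb
Hunk 3: at line 9 remove [mjcyb] add [hwgz,kifl] -> 12 lines: borxd fqm kidj vxwv yskqv jronp qomgz ubko zusu hwgz kifl txb
Hunk 4: at line 6 remove [ubko,zusu,hwgz] add [zbbx] -> 10 lines: borxd fqm kidj vxwv yskqv jronp qomgz zbbx kifl txb
Hunk 5: at line 3 remove [yskqv] add [lcwro,jfl] -> 11 lines: borxd fqm kidj vxwv lcwro jfl jronp qomgz zbbx kifl txb
Hunk 6: at line 2 remove [kidj,vxwv,lcwro] add [vlbr] -> 9 lines: borxd fqm vlbr jfl jronp qomgz zbbx kifl txb

Answer: borxd
fqm
vlbr
jfl
jronp
qomgz
zbbx
kifl
txb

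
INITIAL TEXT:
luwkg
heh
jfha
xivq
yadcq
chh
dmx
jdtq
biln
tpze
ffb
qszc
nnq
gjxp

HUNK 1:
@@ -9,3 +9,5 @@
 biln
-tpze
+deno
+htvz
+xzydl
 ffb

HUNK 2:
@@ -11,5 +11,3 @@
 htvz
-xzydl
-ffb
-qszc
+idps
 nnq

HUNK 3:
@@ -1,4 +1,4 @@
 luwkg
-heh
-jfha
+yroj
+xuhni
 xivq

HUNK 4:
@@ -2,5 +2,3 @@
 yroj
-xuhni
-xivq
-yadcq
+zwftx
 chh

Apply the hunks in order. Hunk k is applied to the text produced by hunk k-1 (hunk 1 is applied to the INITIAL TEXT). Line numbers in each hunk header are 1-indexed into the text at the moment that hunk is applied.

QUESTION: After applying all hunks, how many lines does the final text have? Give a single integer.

Hunk 1: at line 9 remove [tpze] add [deno,htvz,xzydl] -> 16 lines: luwkg heh jfha xivq yadcq chh dmx jdtq biln deno htvz xzydl ffb qszc nnq gjxp
Hunk 2: at line 11 remove [xzydl,ffb,qszc] add [idps] -> 14 lines: luwkg heh jfha xivq yadcq chh dmx jdtq biln deno htvz idps nnq gjxp
Hunk 3: at line 1 remove [heh,jfha] add [yroj,xuhni] -> 14 lines: luwkg yroj xuhni xivq yadcq chh dmx jdtq biln deno htvz idps nnq gjxp
Hunk 4: at line 2 remove [xuhni,xivq,yadcq] add [zwftx] -> 12 lines: luwkg yroj zwftx chh dmx jdtq biln deno htvz idps nnq gjxp
Final line count: 12

Answer: 12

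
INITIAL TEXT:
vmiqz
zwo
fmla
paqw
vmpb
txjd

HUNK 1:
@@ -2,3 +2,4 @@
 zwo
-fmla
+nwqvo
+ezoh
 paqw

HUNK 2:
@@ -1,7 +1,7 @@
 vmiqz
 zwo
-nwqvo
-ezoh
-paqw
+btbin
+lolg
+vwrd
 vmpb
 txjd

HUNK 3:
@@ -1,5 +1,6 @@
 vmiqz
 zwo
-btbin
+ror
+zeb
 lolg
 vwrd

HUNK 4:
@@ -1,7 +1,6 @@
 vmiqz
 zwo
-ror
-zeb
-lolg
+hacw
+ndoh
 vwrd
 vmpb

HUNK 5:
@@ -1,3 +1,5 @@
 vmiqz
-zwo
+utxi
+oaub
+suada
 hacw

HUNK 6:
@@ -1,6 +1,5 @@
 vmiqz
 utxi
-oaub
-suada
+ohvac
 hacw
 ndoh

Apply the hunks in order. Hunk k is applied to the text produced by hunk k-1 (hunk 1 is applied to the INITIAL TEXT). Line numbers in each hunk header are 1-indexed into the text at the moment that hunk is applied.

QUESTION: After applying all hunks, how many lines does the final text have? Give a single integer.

Hunk 1: at line 2 remove [fmla] add [nwqvo,ezoh] -> 7 lines: vmiqz zwo nwqvo ezoh paqw vmpb txjd
Hunk 2: at line 1 remove [nwqvo,ezoh,paqw] add [btbin,lolg,vwrd] -> 7 lines: vmiqz zwo btbin lolg vwrd vmpb txjd
Hunk 3: at line 1 remove [btbin] add [ror,zeb] -> 8 lines: vmiqz zwo ror zeb lolg vwrd vmpb txjd
Hunk 4: at line 1 remove [ror,zeb,lolg] add [hacw,ndoh] -> 7 lines: vmiqz zwo hacw ndoh vwrd vmpb txjd
Hunk 5: at line 1 remove [zwo] add [utxi,oaub,suada] -> 9 lines: vmiqz utxi oaub suada hacw ndoh vwrd vmpb txjd
Hunk 6: at line 1 remove [oaub,suada] add [ohvac] -> 8 lines: vmiqz utxi ohvac hacw ndoh vwrd vmpb txjd
Final line count: 8

Answer: 8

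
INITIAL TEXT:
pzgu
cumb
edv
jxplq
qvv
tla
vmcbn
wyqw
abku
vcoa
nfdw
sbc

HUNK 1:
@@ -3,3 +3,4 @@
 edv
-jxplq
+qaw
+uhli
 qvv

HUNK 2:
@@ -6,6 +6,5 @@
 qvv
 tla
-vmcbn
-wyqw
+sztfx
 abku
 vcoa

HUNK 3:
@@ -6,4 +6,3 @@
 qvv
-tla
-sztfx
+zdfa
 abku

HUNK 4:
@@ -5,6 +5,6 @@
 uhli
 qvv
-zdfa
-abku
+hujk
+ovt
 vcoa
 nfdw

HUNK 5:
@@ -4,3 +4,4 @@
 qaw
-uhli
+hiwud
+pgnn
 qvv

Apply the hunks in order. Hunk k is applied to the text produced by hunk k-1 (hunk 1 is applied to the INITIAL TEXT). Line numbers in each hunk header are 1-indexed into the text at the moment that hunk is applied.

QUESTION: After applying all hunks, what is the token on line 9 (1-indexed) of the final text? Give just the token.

Answer: ovt

Derivation:
Hunk 1: at line 3 remove [jxplq] add [qaw,uhli] -> 13 lines: pzgu cumb edv qaw uhli qvv tla vmcbn wyqw abku vcoa nfdw sbc
Hunk 2: at line 6 remove [vmcbn,wyqw] add [sztfx] -> 12 lines: pzgu cumb edv qaw uhli qvv tla sztfx abku vcoa nfdw sbc
Hunk 3: at line 6 remove [tla,sztfx] add [zdfa] -> 11 lines: pzgu cumb edv qaw uhli qvv zdfa abku vcoa nfdw sbc
Hunk 4: at line 5 remove [zdfa,abku] add [hujk,ovt] -> 11 lines: pzgu cumb edv qaw uhli qvv hujk ovt vcoa nfdw sbc
Hunk 5: at line 4 remove [uhli] add [hiwud,pgnn] -> 12 lines: pzgu cumb edv qaw hiwud pgnn qvv hujk ovt vcoa nfdw sbc
Final line 9: ovt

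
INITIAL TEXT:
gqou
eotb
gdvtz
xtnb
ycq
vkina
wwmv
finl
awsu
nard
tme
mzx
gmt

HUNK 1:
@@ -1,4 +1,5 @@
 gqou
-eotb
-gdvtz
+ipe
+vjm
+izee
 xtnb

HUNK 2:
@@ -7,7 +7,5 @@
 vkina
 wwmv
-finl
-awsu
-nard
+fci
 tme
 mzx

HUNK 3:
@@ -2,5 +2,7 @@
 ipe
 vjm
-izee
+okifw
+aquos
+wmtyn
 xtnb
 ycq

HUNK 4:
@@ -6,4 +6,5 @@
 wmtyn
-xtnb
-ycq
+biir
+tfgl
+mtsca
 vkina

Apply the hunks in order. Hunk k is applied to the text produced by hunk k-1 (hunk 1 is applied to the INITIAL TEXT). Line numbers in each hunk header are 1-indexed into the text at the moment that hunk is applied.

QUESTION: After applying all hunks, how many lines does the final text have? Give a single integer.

Hunk 1: at line 1 remove [eotb,gdvtz] add [ipe,vjm,izee] -> 14 lines: gqou ipe vjm izee xtnb ycq vkina wwmv finl awsu nard tme mzx gmt
Hunk 2: at line 7 remove [finl,awsu,nard] add [fci] -> 12 lines: gqou ipe vjm izee xtnb ycq vkina wwmv fci tme mzx gmt
Hunk 3: at line 2 remove [izee] add [okifw,aquos,wmtyn] -> 14 lines: gqou ipe vjm okifw aquos wmtyn xtnb ycq vkina wwmv fci tme mzx gmt
Hunk 4: at line 6 remove [xtnb,ycq] add [biir,tfgl,mtsca] -> 15 lines: gqou ipe vjm okifw aquos wmtyn biir tfgl mtsca vkina wwmv fci tme mzx gmt
Final line count: 15

Answer: 15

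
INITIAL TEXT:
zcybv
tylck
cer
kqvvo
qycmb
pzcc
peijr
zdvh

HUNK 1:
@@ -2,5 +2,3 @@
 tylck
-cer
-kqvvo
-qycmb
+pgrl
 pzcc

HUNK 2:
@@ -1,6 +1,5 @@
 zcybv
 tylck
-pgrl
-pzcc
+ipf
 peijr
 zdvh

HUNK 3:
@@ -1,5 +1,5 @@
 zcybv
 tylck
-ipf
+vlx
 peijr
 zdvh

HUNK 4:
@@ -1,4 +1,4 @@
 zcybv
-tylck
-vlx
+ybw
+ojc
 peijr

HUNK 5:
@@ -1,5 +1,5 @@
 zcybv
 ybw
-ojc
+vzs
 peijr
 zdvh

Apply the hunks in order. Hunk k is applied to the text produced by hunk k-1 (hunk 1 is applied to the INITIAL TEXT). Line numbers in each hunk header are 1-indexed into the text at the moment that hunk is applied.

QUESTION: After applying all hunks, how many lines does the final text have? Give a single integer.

Answer: 5

Derivation:
Hunk 1: at line 2 remove [cer,kqvvo,qycmb] add [pgrl] -> 6 lines: zcybv tylck pgrl pzcc peijr zdvh
Hunk 2: at line 1 remove [pgrl,pzcc] add [ipf] -> 5 lines: zcybv tylck ipf peijr zdvh
Hunk 3: at line 1 remove [ipf] add [vlx] -> 5 lines: zcybv tylck vlx peijr zdvh
Hunk 4: at line 1 remove [tylck,vlx] add [ybw,ojc] -> 5 lines: zcybv ybw ojc peijr zdvh
Hunk 5: at line 1 remove [ojc] add [vzs] -> 5 lines: zcybv ybw vzs peijr zdvh
Final line count: 5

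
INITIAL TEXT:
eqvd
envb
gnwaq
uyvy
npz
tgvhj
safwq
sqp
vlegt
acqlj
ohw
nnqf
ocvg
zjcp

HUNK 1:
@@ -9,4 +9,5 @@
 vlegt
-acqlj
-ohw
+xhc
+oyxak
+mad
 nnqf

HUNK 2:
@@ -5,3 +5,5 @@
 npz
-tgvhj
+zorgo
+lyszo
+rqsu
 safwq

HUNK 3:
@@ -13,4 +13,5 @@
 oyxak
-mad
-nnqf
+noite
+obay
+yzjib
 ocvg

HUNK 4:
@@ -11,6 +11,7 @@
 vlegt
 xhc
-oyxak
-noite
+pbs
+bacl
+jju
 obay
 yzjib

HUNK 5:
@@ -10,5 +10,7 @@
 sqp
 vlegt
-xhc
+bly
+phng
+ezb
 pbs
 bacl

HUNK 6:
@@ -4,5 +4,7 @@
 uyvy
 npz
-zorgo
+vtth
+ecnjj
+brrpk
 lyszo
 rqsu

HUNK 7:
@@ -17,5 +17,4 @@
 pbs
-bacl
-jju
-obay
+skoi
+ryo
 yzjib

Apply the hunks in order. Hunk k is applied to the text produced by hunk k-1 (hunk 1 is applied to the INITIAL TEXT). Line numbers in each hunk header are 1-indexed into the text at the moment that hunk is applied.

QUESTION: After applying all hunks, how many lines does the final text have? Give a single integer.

Answer: 22

Derivation:
Hunk 1: at line 9 remove [acqlj,ohw] add [xhc,oyxak,mad] -> 15 lines: eqvd envb gnwaq uyvy npz tgvhj safwq sqp vlegt xhc oyxak mad nnqf ocvg zjcp
Hunk 2: at line 5 remove [tgvhj] add [zorgo,lyszo,rqsu] -> 17 lines: eqvd envb gnwaq uyvy npz zorgo lyszo rqsu safwq sqp vlegt xhc oyxak mad nnqf ocvg zjcp
Hunk 3: at line 13 remove [mad,nnqf] add [noite,obay,yzjib] -> 18 lines: eqvd envb gnwaq uyvy npz zorgo lyszo rqsu safwq sqp vlegt xhc oyxak noite obay yzjib ocvg zjcp
Hunk 4: at line 11 remove [oyxak,noite] add [pbs,bacl,jju] -> 19 lines: eqvd envb gnwaq uyvy npz zorgo lyszo rqsu safwq sqp vlegt xhc pbs bacl jju obay yzjib ocvg zjcp
Hunk 5: at line 10 remove [xhc] add [bly,phng,ezb] -> 21 lines: eqvd envb gnwaq uyvy npz zorgo lyszo rqsu safwq sqp vlegt bly phng ezb pbs bacl jju obay yzjib ocvg zjcp
Hunk 6: at line 4 remove [zorgo] add [vtth,ecnjj,brrpk] -> 23 lines: eqvd envb gnwaq uyvy npz vtth ecnjj brrpk lyszo rqsu safwq sqp vlegt bly phng ezb pbs bacl jju obay yzjib ocvg zjcp
Hunk 7: at line 17 remove [bacl,jju,obay] add [skoi,ryo] -> 22 lines: eqvd envb gnwaq uyvy npz vtth ecnjj brrpk lyszo rqsu safwq sqp vlegt bly phng ezb pbs skoi ryo yzjib ocvg zjcp
Final line count: 22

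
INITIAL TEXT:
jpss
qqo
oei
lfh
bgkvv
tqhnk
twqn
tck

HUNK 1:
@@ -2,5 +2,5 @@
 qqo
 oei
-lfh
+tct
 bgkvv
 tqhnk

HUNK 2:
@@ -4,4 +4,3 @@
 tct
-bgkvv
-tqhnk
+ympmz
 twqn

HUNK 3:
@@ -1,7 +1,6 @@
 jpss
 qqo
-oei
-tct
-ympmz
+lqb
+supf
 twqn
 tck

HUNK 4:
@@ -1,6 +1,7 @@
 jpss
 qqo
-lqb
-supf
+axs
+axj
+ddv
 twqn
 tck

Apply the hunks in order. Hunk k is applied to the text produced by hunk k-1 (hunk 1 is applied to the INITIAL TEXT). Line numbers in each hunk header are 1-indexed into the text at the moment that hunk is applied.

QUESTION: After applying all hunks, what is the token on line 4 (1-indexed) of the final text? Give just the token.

Answer: axj

Derivation:
Hunk 1: at line 2 remove [lfh] add [tct] -> 8 lines: jpss qqo oei tct bgkvv tqhnk twqn tck
Hunk 2: at line 4 remove [bgkvv,tqhnk] add [ympmz] -> 7 lines: jpss qqo oei tct ympmz twqn tck
Hunk 3: at line 1 remove [oei,tct,ympmz] add [lqb,supf] -> 6 lines: jpss qqo lqb supf twqn tck
Hunk 4: at line 1 remove [lqb,supf] add [axs,axj,ddv] -> 7 lines: jpss qqo axs axj ddv twqn tck
Final line 4: axj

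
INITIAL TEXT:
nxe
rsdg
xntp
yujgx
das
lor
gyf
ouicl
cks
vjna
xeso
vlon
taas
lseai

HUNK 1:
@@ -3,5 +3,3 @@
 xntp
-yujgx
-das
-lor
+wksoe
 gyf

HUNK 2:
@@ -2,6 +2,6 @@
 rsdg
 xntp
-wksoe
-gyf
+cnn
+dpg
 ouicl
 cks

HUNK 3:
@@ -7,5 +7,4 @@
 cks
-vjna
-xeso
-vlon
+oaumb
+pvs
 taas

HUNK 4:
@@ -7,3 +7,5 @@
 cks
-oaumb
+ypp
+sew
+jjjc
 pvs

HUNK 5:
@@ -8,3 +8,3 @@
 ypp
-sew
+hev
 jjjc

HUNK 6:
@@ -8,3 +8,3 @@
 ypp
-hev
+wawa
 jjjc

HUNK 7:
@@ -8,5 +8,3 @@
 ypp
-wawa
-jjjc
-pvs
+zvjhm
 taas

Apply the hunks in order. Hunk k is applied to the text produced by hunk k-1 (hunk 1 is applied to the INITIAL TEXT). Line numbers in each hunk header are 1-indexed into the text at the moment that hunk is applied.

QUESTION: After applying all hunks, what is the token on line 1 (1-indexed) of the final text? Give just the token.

Answer: nxe

Derivation:
Hunk 1: at line 3 remove [yujgx,das,lor] add [wksoe] -> 12 lines: nxe rsdg xntp wksoe gyf ouicl cks vjna xeso vlon taas lseai
Hunk 2: at line 2 remove [wksoe,gyf] add [cnn,dpg] -> 12 lines: nxe rsdg xntp cnn dpg ouicl cks vjna xeso vlon taas lseai
Hunk 3: at line 7 remove [vjna,xeso,vlon] add [oaumb,pvs] -> 11 lines: nxe rsdg xntp cnn dpg ouicl cks oaumb pvs taas lseai
Hunk 4: at line 7 remove [oaumb] add [ypp,sew,jjjc] -> 13 lines: nxe rsdg xntp cnn dpg ouicl cks ypp sew jjjc pvs taas lseai
Hunk 5: at line 8 remove [sew] add [hev] -> 13 lines: nxe rsdg xntp cnn dpg ouicl cks ypp hev jjjc pvs taas lseai
Hunk 6: at line 8 remove [hev] add [wawa] -> 13 lines: nxe rsdg xntp cnn dpg ouicl cks ypp wawa jjjc pvs taas lseai
Hunk 7: at line 8 remove [wawa,jjjc,pvs] add [zvjhm] -> 11 lines: nxe rsdg xntp cnn dpg ouicl cks ypp zvjhm taas lseai
Final line 1: nxe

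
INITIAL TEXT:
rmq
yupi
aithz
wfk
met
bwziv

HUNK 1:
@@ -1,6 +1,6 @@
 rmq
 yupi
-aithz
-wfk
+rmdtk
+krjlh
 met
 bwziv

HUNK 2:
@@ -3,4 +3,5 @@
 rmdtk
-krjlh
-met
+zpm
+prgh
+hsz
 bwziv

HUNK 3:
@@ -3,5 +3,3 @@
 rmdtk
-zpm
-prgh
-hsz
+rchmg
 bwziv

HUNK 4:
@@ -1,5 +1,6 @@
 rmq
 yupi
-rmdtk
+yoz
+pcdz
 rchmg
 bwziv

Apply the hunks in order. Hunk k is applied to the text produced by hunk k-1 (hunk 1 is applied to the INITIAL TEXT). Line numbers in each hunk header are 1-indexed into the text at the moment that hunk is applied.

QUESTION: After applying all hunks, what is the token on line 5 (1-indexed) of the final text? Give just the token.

Answer: rchmg

Derivation:
Hunk 1: at line 1 remove [aithz,wfk] add [rmdtk,krjlh] -> 6 lines: rmq yupi rmdtk krjlh met bwziv
Hunk 2: at line 3 remove [krjlh,met] add [zpm,prgh,hsz] -> 7 lines: rmq yupi rmdtk zpm prgh hsz bwziv
Hunk 3: at line 3 remove [zpm,prgh,hsz] add [rchmg] -> 5 lines: rmq yupi rmdtk rchmg bwziv
Hunk 4: at line 1 remove [rmdtk] add [yoz,pcdz] -> 6 lines: rmq yupi yoz pcdz rchmg bwziv
Final line 5: rchmg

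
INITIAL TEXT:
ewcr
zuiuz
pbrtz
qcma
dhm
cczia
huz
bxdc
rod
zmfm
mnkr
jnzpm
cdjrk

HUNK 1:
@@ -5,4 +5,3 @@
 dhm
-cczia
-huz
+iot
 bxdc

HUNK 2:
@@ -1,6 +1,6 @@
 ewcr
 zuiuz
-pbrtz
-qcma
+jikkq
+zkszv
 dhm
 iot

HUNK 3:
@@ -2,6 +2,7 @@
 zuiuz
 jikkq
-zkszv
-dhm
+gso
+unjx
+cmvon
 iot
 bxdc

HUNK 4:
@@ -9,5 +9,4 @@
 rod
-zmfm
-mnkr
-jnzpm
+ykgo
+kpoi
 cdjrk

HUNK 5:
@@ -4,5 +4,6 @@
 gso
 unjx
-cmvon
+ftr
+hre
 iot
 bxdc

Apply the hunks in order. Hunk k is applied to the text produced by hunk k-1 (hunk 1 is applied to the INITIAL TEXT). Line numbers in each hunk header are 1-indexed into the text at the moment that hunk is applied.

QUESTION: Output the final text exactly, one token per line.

Answer: ewcr
zuiuz
jikkq
gso
unjx
ftr
hre
iot
bxdc
rod
ykgo
kpoi
cdjrk

Derivation:
Hunk 1: at line 5 remove [cczia,huz] add [iot] -> 12 lines: ewcr zuiuz pbrtz qcma dhm iot bxdc rod zmfm mnkr jnzpm cdjrk
Hunk 2: at line 1 remove [pbrtz,qcma] add [jikkq,zkszv] -> 12 lines: ewcr zuiuz jikkq zkszv dhm iot bxdc rod zmfm mnkr jnzpm cdjrk
Hunk 3: at line 2 remove [zkszv,dhm] add [gso,unjx,cmvon] -> 13 lines: ewcr zuiuz jikkq gso unjx cmvon iot bxdc rod zmfm mnkr jnzpm cdjrk
Hunk 4: at line 9 remove [zmfm,mnkr,jnzpm] add [ykgo,kpoi] -> 12 lines: ewcr zuiuz jikkq gso unjx cmvon iot bxdc rod ykgo kpoi cdjrk
Hunk 5: at line 4 remove [cmvon] add [ftr,hre] -> 13 lines: ewcr zuiuz jikkq gso unjx ftr hre iot bxdc rod ykgo kpoi cdjrk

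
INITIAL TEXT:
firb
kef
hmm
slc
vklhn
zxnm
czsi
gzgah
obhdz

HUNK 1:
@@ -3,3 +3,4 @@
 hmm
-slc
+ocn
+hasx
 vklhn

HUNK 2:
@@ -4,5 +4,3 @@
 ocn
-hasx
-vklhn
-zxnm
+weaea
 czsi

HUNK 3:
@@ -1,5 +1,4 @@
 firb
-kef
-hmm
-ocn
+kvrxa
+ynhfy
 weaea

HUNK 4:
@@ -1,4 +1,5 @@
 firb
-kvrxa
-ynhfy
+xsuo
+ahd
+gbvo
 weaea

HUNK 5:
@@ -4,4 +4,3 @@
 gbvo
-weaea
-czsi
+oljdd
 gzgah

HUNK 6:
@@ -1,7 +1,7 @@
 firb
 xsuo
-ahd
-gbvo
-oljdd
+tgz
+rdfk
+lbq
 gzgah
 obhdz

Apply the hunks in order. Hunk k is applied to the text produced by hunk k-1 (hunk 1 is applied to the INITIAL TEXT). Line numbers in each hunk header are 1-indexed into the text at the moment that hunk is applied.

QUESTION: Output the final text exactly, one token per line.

Answer: firb
xsuo
tgz
rdfk
lbq
gzgah
obhdz

Derivation:
Hunk 1: at line 3 remove [slc] add [ocn,hasx] -> 10 lines: firb kef hmm ocn hasx vklhn zxnm czsi gzgah obhdz
Hunk 2: at line 4 remove [hasx,vklhn,zxnm] add [weaea] -> 8 lines: firb kef hmm ocn weaea czsi gzgah obhdz
Hunk 3: at line 1 remove [kef,hmm,ocn] add [kvrxa,ynhfy] -> 7 lines: firb kvrxa ynhfy weaea czsi gzgah obhdz
Hunk 4: at line 1 remove [kvrxa,ynhfy] add [xsuo,ahd,gbvo] -> 8 lines: firb xsuo ahd gbvo weaea czsi gzgah obhdz
Hunk 5: at line 4 remove [weaea,czsi] add [oljdd] -> 7 lines: firb xsuo ahd gbvo oljdd gzgah obhdz
Hunk 6: at line 1 remove [ahd,gbvo,oljdd] add [tgz,rdfk,lbq] -> 7 lines: firb xsuo tgz rdfk lbq gzgah obhdz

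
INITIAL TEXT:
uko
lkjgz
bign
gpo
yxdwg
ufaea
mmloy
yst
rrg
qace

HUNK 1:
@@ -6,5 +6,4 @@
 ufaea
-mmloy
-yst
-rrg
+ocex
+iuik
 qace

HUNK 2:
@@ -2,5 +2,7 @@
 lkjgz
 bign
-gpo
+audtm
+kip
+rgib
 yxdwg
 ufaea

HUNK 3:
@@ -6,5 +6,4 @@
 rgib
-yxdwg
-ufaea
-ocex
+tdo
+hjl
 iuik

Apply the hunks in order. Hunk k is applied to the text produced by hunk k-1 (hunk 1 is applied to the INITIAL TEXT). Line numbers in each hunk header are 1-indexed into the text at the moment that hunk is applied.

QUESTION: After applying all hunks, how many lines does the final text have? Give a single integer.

Hunk 1: at line 6 remove [mmloy,yst,rrg] add [ocex,iuik] -> 9 lines: uko lkjgz bign gpo yxdwg ufaea ocex iuik qace
Hunk 2: at line 2 remove [gpo] add [audtm,kip,rgib] -> 11 lines: uko lkjgz bign audtm kip rgib yxdwg ufaea ocex iuik qace
Hunk 3: at line 6 remove [yxdwg,ufaea,ocex] add [tdo,hjl] -> 10 lines: uko lkjgz bign audtm kip rgib tdo hjl iuik qace
Final line count: 10

Answer: 10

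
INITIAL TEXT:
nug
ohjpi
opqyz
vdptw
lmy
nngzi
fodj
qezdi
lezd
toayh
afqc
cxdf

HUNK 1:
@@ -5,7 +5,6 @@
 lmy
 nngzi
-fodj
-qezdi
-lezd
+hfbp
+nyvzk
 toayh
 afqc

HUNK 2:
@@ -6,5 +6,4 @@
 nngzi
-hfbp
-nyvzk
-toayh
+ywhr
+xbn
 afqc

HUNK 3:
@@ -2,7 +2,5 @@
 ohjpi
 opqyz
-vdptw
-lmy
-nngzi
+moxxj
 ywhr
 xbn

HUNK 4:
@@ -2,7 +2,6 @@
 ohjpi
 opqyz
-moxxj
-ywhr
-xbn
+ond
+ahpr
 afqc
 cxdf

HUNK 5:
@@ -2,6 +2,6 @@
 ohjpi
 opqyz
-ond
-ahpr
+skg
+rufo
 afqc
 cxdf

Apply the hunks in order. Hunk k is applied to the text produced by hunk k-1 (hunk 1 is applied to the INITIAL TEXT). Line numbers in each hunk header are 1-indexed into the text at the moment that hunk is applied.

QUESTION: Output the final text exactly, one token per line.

Answer: nug
ohjpi
opqyz
skg
rufo
afqc
cxdf

Derivation:
Hunk 1: at line 5 remove [fodj,qezdi,lezd] add [hfbp,nyvzk] -> 11 lines: nug ohjpi opqyz vdptw lmy nngzi hfbp nyvzk toayh afqc cxdf
Hunk 2: at line 6 remove [hfbp,nyvzk,toayh] add [ywhr,xbn] -> 10 lines: nug ohjpi opqyz vdptw lmy nngzi ywhr xbn afqc cxdf
Hunk 3: at line 2 remove [vdptw,lmy,nngzi] add [moxxj] -> 8 lines: nug ohjpi opqyz moxxj ywhr xbn afqc cxdf
Hunk 4: at line 2 remove [moxxj,ywhr,xbn] add [ond,ahpr] -> 7 lines: nug ohjpi opqyz ond ahpr afqc cxdf
Hunk 5: at line 2 remove [ond,ahpr] add [skg,rufo] -> 7 lines: nug ohjpi opqyz skg rufo afqc cxdf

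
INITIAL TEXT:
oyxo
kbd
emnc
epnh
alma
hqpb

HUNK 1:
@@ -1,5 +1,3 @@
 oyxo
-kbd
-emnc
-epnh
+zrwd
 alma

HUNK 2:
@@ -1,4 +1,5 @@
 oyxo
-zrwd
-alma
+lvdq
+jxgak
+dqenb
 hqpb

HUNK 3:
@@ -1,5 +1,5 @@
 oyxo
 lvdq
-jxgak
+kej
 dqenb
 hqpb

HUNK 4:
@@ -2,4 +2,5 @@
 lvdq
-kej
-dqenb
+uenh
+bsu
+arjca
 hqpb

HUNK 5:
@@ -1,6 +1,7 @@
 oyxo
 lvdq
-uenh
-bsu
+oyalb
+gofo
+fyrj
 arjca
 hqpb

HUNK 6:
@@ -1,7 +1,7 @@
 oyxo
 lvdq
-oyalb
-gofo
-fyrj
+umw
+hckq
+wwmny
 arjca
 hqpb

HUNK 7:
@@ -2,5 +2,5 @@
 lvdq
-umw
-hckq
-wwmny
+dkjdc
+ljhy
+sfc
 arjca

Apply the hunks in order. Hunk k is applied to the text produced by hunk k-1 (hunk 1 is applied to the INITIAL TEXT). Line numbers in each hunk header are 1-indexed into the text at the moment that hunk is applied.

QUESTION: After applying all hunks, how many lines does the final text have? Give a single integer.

Answer: 7

Derivation:
Hunk 1: at line 1 remove [kbd,emnc,epnh] add [zrwd] -> 4 lines: oyxo zrwd alma hqpb
Hunk 2: at line 1 remove [zrwd,alma] add [lvdq,jxgak,dqenb] -> 5 lines: oyxo lvdq jxgak dqenb hqpb
Hunk 3: at line 1 remove [jxgak] add [kej] -> 5 lines: oyxo lvdq kej dqenb hqpb
Hunk 4: at line 2 remove [kej,dqenb] add [uenh,bsu,arjca] -> 6 lines: oyxo lvdq uenh bsu arjca hqpb
Hunk 5: at line 1 remove [uenh,bsu] add [oyalb,gofo,fyrj] -> 7 lines: oyxo lvdq oyalb gofo fyrj arjca hqpb
Hunk 6: at line 1 remove [oyalb,gofo,fyrj] add [umw,hckq,wwmny] -> 7 lines: oyxo lvdq umw hckq wwmny arjca hqpb
Hunk 7: at line 2 remove [umw,hckq,wwmny] add [dkjdc,ljhy,sfc] -> 7 lines: oyxo lvdq dkjdc ljhy sfc arjca hqpb
Final line count: 7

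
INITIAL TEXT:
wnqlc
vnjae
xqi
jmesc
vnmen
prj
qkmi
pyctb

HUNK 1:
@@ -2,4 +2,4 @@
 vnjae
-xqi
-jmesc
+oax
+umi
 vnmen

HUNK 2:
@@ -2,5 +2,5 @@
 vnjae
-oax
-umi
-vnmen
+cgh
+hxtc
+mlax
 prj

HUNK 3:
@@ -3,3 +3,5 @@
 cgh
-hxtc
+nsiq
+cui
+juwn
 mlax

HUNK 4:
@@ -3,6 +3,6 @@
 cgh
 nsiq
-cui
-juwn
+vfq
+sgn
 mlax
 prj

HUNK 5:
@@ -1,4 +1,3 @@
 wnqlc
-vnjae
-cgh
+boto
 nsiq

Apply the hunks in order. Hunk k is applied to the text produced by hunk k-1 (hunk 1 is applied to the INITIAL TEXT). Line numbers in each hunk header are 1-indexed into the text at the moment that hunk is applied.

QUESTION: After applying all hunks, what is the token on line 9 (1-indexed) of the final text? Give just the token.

Answer: pyctb

Derivation:
Hunk 1: at line 2 remove [xqi,jmesc] add [oax,umi] -> 8 lines: wnqlc vnjae oax umi vnmen prj qkmi pyctb
Hunk 2: at line 2 remove [oax,umi,vnmen] add [cgh,hxtc,mlax] -> 8 lines: wnqlc vnjae cgh hxtc mlax prj qkmi pyctb
Hunk 3: at line 3 remove [hxtc] add [nsiq,cui,juwn] -> 10 lines: wnqlc vnjae cgh nsiq cui juwn mlax prj qkmi pyctb
Hunk 4: at line 3 remove [cui,juwn] add [vfq,sgn] -> 10 lines: wnqlc vnjae cgh nsiq vfq sgn mlax prj qkmi pyctb
Hunk 5: at line 1 remove [vnjae,cgh] add [boto] -> 9 lines: wnqlc boto nsiq vfq sgn mlax prj qkmi pyctb
Final line 9: pyctb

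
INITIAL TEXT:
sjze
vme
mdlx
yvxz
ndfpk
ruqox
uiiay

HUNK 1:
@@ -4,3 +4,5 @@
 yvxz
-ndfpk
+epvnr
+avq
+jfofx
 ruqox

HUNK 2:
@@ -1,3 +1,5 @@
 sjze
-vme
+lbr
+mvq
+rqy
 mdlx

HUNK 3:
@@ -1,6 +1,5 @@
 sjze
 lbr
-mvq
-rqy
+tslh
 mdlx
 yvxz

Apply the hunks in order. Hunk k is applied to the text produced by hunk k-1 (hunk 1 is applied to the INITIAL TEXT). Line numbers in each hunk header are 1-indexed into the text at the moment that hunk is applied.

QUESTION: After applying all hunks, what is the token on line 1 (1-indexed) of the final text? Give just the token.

Answer: sjze

Derivation:
Hunk 1: at line 4 remove [ndfpk] add [epvnr,avq,jfofx] -> 9 lines: sjze vme mdlx yvxz epvnr avq jfofx ruqox uiiay
Hunk 2: at line 1 remove [vme] add [lbr,mvq,rqy] -> 11 lines: sjze lbr mvq rqy mdlx yvxz epvnr avq jfofx ruqox uiiay
Hunk 3: at line 1 remove [mvq,rqy] add [tslh] -> 10 lines: sjze lbr tslh mdlx yvxz epvnr avq jfofx ruqox uiiay
Final line 1: sjze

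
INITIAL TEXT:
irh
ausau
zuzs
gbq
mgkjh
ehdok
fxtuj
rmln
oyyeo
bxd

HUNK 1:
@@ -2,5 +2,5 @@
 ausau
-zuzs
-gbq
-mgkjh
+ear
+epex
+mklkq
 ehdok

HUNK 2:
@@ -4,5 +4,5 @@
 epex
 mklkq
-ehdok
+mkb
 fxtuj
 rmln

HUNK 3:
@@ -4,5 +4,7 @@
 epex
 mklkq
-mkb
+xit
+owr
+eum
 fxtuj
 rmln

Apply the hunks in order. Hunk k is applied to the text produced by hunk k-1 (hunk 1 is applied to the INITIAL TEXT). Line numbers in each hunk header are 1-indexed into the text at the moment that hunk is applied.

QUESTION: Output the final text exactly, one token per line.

Hunk 1: at line 2 remove [zuzs,gbq,mgkjh] add [ear,epex,mklkq] -> 10 lines: irh ausau ear epex mklkq ehdok fxtuj rmln oyyeo bxd
Hunk 2: at line 4 remove [ehdok] add [mkb] -> 10 lines: irh ausau ear epex mklkq mkb fxtuj rmln oyyeo bxd
Hunk 3: at line 4 remove [mkb] add [xit,owr,eum] -> 12 lines: irh ausau ear epex mklkq xit owr eum fxtuj rmln oyyeo bxd

Answer: irh
ausau
ear
epex
mklkq
xit
owr
eum
fxtuj
rmln
oyyeo
bxd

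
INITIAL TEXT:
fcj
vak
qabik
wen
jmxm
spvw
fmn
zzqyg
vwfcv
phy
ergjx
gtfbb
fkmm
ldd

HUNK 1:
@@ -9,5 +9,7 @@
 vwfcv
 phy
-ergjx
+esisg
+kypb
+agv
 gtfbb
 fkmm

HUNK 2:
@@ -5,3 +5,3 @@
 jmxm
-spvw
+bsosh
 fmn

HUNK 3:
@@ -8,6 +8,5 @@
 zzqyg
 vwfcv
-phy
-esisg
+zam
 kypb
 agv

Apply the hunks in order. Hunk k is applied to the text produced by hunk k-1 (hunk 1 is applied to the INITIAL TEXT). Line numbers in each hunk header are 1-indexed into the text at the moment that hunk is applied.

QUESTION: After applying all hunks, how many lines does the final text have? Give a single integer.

Hunk 1: at line 9 remove [ergjx] add [esisg,kypb,agv] -> 16 lines: fcj vak qabik wen jmxm spvw fmn zzqyg vwfcv phy esisg kypb agv gtfbb fkmm ldd
Hunk 2: at line 5 remove [spvw] add [bsosh] -> 16 lines: fcj vak qabik wen jmxm bsosh fmn zzqyg vwfcv phy esisg kypb agv gtfbb fkmm ldd
Hunk 3: at line 8 remove [phy,esisg] add [zam] -> 15 lines: fcj vak qabik wen jmxm bsosh fmn zzqyg vwfcv zam kypb agv gtfbb fkmm ldd
Final line count: 15

Answer: 15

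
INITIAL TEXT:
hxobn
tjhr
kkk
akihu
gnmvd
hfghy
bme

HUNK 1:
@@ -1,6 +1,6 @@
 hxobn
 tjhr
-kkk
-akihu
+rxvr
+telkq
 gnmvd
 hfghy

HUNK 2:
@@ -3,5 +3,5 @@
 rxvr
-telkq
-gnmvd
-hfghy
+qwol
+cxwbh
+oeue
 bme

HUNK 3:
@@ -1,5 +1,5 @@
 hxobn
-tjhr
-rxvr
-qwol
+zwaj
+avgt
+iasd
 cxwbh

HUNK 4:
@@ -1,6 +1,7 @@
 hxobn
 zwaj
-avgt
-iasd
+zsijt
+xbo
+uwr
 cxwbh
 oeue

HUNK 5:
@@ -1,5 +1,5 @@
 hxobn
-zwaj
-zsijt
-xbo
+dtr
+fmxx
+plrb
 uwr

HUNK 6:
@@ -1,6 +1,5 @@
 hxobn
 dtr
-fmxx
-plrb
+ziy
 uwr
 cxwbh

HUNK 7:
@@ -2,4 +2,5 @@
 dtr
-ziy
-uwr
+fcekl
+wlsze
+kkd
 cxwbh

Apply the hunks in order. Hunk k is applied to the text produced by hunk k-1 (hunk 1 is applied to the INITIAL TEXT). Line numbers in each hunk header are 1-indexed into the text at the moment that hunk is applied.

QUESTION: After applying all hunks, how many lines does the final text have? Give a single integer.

Hunk 1: at line 1 remove [kkk,akihu] add [rxvr,telkq] -> 7 lines: hxobn tjhr rxvr telkq gnmvd hfghy bme
Hunk 2: at line 3 remove [telkq,gnmvd,hfghy] add [qwol,cxwbh,oeue] -> 7 lines: hxobn tjhr rxvr qwol cxwbh oeue bme
Hunk 3: at line 1 remove [tjhr,rxvr,qwol] add [zwaj,avgt,iasd] -> 7 lines: hxobn zwaj avgt iasd cxwbh oeue bme
Hunk 4: at line 1 remove [avgt,iasd] add [zsijt,xbo,uwr] -> 8 lines: hxobn zwaj zsijt xbo uwr cxwbh oeue bme
Hunk 5: at line 1 remove [zwaj,zsijt,xbo] add [dtr,fmxx,plrb] -> 8 lines: hxobn dtr fmxx plrb uwr cxwbh oeue bme
Hunk 6: at line 1 remove [fmxx,plrb] add [ziy] -> 7 lines: hxobn dtr ziy uwr cxwbh oeue bme
Hunk 7: at line 2 remove [ziy,uwr] add [fcekl,wlsze,kkd] -> 8 lines: hxobn dtr fcekl wlsze kkd cxwbh oeue bme
Final line count: 8

Answer: 8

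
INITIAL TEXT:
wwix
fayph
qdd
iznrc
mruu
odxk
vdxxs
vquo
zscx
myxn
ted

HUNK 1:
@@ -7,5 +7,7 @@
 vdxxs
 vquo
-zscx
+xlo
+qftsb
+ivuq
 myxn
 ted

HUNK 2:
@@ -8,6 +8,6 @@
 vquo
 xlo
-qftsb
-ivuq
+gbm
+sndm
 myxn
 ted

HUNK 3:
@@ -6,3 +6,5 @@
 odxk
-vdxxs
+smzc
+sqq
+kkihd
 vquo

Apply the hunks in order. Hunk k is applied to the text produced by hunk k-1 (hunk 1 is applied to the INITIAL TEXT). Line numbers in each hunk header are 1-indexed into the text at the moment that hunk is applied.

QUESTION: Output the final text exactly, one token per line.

Answer: wwix
fayph
qdd
iznrc
mruu
odxk
smzc
sqq
kkihd
vquo
xlo
gbm
sndm
myxn
ted

Derivation:
Hunk 1: at line 7 remove [zscx] add [xlo,qftsb,ivuq] -> 13 lines: wwix fayph qdd iznrc mruu odxk vdxxs vquo xlo qftsb ivuq myxn ted
Hunk 2: at line 8 remove [qftsb,ivuq] add [gbm,sndm] -> 13 lines: wwix fayph qdd iznrc mruu odxk vdxxs vquo xlo gbm sndm myxn ted
Hunk 3: at line 6 remove [vdxxs] add [smzc,sqq,kkihd] -> 15 lines: wwix fayph qdd iznrc mruu odxk smzc sqq kkihd vquo xlo gbm sndm myxn ted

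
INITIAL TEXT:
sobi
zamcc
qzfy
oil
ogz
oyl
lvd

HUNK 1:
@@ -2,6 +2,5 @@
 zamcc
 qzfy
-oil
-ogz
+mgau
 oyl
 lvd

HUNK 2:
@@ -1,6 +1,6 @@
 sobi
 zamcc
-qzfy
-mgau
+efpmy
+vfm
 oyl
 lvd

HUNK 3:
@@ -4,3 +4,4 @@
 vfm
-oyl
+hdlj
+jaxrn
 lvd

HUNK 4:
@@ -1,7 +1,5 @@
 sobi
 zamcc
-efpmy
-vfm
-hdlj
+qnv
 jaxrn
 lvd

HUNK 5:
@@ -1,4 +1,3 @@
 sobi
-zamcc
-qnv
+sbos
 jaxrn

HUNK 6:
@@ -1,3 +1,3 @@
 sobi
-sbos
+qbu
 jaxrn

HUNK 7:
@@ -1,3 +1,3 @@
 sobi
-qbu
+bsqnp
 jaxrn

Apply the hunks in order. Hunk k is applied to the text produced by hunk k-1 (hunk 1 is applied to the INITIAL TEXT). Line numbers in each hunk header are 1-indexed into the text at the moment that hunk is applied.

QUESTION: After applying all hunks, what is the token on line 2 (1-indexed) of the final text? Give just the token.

Answer: bsqnp

Derivation:
Hunk 1: at line 2 remove [oil,ogz] add [mgau] -> 6 lines: sobi zamcc qzfy mgau oyl lvd
Hunk 2: at line 1 remove [qzfy,mgau] add [efpmy,vfm] -> 6 lines: sobi zamcc efpmy vfm oyl lvd
Hunk 3: at line 4 remove [oyl] add [hdlj,jaxrn] -> 7 lines: sobi zamcc efpmy vfm hdlj jaxrn lvd
Hunk 4: at line 1 remove [efpmy,vfm,hdlj] add [qnv] -> 5 lines: sobi zamcc qnv jaxrn lvd
Hunk 5: at line 1 remove [zamcc,qnv] add [sbos] -> 4 lines: sobi sbos jaxrn lvd
Hunk 6: at line 1 remove [sbos] add [qbu] -> 4 lines: sobi qbu jaxrn lvd
Hunk 7: at line 1 remove [qbu] add [bsqnp] -> 4 lines: sobi bsqnp jaxrn lvd
Final line 2: bsqnp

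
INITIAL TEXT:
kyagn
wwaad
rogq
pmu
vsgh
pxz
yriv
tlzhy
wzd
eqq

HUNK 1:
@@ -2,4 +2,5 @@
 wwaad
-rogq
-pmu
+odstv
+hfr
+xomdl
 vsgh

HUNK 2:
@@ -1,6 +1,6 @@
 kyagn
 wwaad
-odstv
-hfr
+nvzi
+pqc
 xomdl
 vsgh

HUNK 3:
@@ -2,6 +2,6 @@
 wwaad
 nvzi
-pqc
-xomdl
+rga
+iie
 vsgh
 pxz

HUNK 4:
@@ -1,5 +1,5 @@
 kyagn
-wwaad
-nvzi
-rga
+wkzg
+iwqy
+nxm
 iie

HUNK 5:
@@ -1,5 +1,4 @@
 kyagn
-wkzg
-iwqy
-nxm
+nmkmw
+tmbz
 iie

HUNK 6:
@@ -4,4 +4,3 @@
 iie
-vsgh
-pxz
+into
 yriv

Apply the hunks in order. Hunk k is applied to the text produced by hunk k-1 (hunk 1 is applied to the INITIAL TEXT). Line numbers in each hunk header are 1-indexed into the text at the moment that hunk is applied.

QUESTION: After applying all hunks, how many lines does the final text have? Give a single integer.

Hunk 1: at line 2 remove [rogq,pmu] add [odstv,hfr,xomdl] -> 11 lines: kyagn wwaad odstv hfr xomdl vsgh pxz yriv tlzhy wzd eqq
Hunk 2: at line 1 remove [odstv,hfr] add [nvzi,pqc] -> 11 lines: kyagn wwaad nvzi pqc xomdl vsgh pxz yriv tlzhy wzd eqq
Hunk 3: at line 2 remove [pqc,xomdl] add [rga,iie] -> 11 lines: kyagn wwaad nvzi rga iie vsgh pxz yriv tlzhy wzd eqq
Hunk 4: at line 1 remove [wwaad,nvzi,rga] add [wkzg,iwqy,nxm] -> 11 lines: kyagn wkzg iwqy nxm iie vsgh pxz yriv tlzhy wzd eqq
Hunk 5: at line 1 remove [wkzg,iwqy,nxm] add [nmkmw,tmbz] -> 10 lines: kyagn nmkmw tmbz iie vsgh pxz yriv tlzhy wzd eqq
Hunk 6: at line 4 remove [vsgh,pxz] add [into] -> 9 lines: kyagn nmkmw tmbz iie into yriv tlzhy wzd eqq
Final line count: 9

Answer: 9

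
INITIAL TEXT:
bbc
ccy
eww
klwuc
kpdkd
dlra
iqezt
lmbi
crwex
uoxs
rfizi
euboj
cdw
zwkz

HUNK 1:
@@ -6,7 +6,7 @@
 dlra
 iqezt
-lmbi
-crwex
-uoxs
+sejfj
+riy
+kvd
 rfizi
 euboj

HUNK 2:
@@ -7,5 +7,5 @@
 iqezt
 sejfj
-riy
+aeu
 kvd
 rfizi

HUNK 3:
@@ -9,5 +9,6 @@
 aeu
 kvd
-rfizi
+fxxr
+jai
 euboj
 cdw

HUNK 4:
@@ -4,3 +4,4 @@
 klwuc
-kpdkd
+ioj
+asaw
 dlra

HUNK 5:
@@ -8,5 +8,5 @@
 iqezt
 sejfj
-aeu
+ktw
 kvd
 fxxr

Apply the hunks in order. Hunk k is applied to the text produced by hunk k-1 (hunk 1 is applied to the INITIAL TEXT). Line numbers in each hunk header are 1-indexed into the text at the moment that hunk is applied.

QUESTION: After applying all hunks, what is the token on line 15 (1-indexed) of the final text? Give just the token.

Answer: cdw

Derivation:
Hunk 1: at line 6 remove [lmbi,crwex,uoxs] add [sejfj,riy,kvd] -> 14 lines: bbc ccy eww klwuc kpdkd dlra iqezt sejfj riy kvd rfizi euboj cdw zwkz
Hunk 2: at line 7 remove [riy] add [aeu] -> 14 lines: bbc ccy eww klwuc kpdkd dlra iqezt sejfj aeu kvd rfizi euboj cdw zwkz
Hunk 3: at line 9 remove [rfizi] add [fxxr,jai] -> 15 lines: bbc ccy eww klwuc kpdkd dlra iqezt sejfj aeu kvd fxxr jai euboj cdw zwkz
Hunk 4: at line 4 remove [kpdkd] add [ioj,asaw] -> 16 lines: bbc ccy eww klwuc ioj asaw dlra iqezt sejfj aeu kvd fxxr jai euboj cdw zwkz
Hunk 5: at line 8 remove [aeu] add [ktw] -> 16 lines: bbc ccy eww klwuc ioj asaw dlra iqezt sejfj ktw kvd fxxr jai euboj cdw zwkz
Final line 15: cdw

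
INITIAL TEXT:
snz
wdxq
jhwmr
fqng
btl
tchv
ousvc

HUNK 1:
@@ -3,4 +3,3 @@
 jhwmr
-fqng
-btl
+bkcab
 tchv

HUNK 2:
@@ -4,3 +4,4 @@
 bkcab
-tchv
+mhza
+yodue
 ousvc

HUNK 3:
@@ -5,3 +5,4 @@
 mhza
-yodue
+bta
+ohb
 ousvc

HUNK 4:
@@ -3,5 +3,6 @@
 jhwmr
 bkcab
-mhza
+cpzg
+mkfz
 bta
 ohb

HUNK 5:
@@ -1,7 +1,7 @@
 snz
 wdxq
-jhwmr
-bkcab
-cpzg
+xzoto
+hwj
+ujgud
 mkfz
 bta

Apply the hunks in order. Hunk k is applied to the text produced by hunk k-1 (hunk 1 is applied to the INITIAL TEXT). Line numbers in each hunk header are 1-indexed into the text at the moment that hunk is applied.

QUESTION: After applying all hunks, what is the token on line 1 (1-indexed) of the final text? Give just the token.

Answer: snz

Derivation:
Hunk 1: at line 3 remove [fqng,btl] add [bkcab] -> 6 lines: snz wdxq jhwmr bkcab tchv ousvc
Hunk 2: at line 4 remove [tchv] add [mhza,yodue] -> 7 lines: snz wdxq jhwmr bkcab mhza yodue ousvc
Hunk 3: at line 5 remove [yodue] add [bta,ohb] -> 8 lines: snz wdxq jhwmr bkcab mhza bta ohb ousvc
Hunk 4: at line 3 remove [mhza] add [cpzg,mkfz] -> 9 lines: snz wdxq jhwmr bkcab cpzg mkfz bta ohb ousvc
Hunk 5: at line 1 remove [jhwmr,bkcab,cpzg] add [xzoto,hwj,ujgud] -> 9 lines: snz wdxq xzoto hwj ujgud mkfz bta ohb ousvc
Final line 1: snz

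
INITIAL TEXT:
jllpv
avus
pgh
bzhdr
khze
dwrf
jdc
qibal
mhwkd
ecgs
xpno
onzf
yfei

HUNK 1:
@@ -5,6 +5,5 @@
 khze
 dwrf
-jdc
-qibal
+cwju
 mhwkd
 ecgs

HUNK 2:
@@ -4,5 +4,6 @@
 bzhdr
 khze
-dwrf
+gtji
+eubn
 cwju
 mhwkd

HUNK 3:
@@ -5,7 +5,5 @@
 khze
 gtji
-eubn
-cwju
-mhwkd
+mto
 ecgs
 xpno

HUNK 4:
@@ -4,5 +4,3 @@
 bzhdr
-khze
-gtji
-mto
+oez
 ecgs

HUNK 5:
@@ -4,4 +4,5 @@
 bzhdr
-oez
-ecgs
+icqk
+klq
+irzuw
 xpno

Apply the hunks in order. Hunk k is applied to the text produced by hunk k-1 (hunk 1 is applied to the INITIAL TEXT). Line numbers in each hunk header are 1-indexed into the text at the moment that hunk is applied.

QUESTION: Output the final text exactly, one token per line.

Answer: jllpv
avus
pgh
bzhdr
icqk
klq
irzuw
xpno
onzf
yfei

Derivation:
Hunk 1: at line 5 remove [jdc,qibal] add [cwju] -> 12 lines: jllpv avus pgh bzhdr khze dwrf cwju mhwkd ecgs xpno onzf yfei
Hunk 2: at line 4 remove [dwrf] add [gtji,eubn] -> 13 lines: jllpv avus pgh bzhdr khze gtji eubn cwju mhwkd ecgs xpno onzf yfei
Hunk 3: at line 5 remove [eubn,cwju,mhwkd] add [mto] -> 11 lines: jllpv avus pgh bzhdr khze gtji mto ecgs xpno onzf yfei
Hunk 4: at line 4 remove [khze,gtji,mto] add [oez] -> 9 lines: jllpv avus pgh bzhdr oez ecgs xpno onzf yfei
Hunk 5: at line 4 remove [oez,ecgs] add [icqk,klq,irzuw] -> 10 lines: jllpv avus pgh bzhdr icqk klq irzuw xpno onzf yfei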